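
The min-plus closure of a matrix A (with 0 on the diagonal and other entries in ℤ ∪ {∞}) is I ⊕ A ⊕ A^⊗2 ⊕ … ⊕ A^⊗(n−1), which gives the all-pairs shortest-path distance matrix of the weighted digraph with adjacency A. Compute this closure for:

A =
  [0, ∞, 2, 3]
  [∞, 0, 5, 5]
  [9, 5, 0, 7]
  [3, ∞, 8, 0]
Closure =
  [0, 7, 2, 3]
  [8, 0, 5, 5]
  [9, 5, 0, 7]
  [3, 10, 5, 0]

This is the Floyd-Warshall all-pairs shortest-path computation. For each intermediate vertex k = 0, 1, …, 3, update dist[i][j] ← min(dist[i][j], dist[i][k] + dist[k][j]). The final matrix gives, for each (i, j), the minimum total weight of any directed path from i to j (possibly empty when i = j).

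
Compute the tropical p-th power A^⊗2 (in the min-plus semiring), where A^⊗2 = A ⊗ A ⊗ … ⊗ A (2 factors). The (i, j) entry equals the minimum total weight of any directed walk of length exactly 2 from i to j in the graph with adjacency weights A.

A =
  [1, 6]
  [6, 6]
A^⊗2 =
  [2, 7]
  [7, 12]

Each entry (A^⊗2)_ij equals the minimum over all length-2 walks i = v_0 → v_1 → … → v_2 = j of Σ_t A[v_t][v_{t+1}]. For example, for (i, j) = (0, 1) we minimise over 2 possible intermediate vertex sequences; the minimum is 7, attained along the walk 0 → 0 → 1.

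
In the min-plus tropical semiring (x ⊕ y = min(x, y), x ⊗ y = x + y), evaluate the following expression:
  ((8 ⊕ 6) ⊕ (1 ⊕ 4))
((8 ⊕ 6) ⊕ (1 ⊕ 4)) = 1

Expand innermost to outermost. Recall ⊕ takes the minimum of its arguments and ⊗ takes their sum. Working out the expression ((8 ⊕ 6) ⊕ (1 ⊕ 4)) gives 1.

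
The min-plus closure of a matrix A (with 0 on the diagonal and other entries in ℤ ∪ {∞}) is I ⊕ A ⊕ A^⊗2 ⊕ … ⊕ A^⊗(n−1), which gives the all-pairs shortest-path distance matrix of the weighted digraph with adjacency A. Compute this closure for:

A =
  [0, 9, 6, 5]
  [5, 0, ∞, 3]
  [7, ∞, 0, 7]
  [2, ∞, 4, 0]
Closure =
  [0, 9, 6, 5]
  [5, 0, 7, 3]
  [7, 16, 0, 7]
  [2, 11, 4, 0]

This is the Floyd-Warshall all-pairs shortest-path computation. For each intermediate vertex k = 0, 1, …, 3, update dist[i][j] ← min(dist[i][j], dist[i][k] + dist[k][j]). The final matrix gives, for each (i, j), the minimum total weight of any directed path from i to j (possibly empty when i = j).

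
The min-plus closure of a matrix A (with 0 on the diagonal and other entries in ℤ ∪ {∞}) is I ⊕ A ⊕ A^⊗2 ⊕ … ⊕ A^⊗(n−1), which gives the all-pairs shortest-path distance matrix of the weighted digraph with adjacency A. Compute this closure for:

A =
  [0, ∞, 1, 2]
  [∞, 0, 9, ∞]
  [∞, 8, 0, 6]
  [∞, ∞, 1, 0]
Closure =
  [0, 9, 1, 2]
  [∞, 0, 9, 15]
  [∞, 8, 0, 6]
  [∞, 9, 1, 0]

This is the Floyd-Warshall all-pairs shortest-path computation. For each intermediate vertex k = 0, 1, …, 3, update dist[i][j] ← min(dist[i][j], dist[i][k] + dist[k][j]). The final matrix gives, for each (i, j), the minimum total weight of any directed path from i to j (possibly empty when i = j).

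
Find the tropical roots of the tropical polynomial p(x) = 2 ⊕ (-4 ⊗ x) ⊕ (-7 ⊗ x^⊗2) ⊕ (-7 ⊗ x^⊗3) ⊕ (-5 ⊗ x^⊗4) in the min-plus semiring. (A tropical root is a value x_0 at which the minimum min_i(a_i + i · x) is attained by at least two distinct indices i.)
Roots: {-2, 0, 3, 6}

Each tropical root is a break point of the lower envelope of the lines y = a_i + i · x (there are 5 lines, with slopes 0, 1, ..., 4). Only the lines that attain the minimum somewhere contribute to roots; other lines are dominated. Here the surviving (envelope) indices are i = 4, i = 3, i = 2, i = 1, i = 0.
Intersections between consecutive envelope lines give the roots: for adjacent envelope indices i < j the intersection is x = (a_i − a_j) / (j − i). Reading off the sorted break points: {-2, 0, 3, 6}.
Verification: at each break x_0, at least two indices attain the minimum of min_i(a_i + i · x_0).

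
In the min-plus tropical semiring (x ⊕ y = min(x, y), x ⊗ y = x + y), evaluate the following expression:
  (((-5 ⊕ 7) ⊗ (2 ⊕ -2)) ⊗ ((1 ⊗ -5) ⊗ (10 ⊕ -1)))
(((-5 ⊕ 7) ⊗ (2 ⊕ -2)) ⊗ ((1 ⊗ -5) ⊗ (10 ⊕ -1))) = -12

Expand innermost to outermost. Recall ⊕ takes the minimum of its arguments and ⊗ takes their sum. Working out the expression (((-5 ⊕ 7) ⊗ (2 ⊕ -2)) ⊗ ((1 ⊗ -5) ⊗ (10 ⊕ -1))) gives -12.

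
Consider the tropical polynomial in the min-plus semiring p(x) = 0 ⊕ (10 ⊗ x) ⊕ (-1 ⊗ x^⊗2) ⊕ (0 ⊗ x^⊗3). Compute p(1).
p(1) = 0

A tropical monomial a ⊗ x^⊗i evaluates to a + i · x. Evaluating each term at x = 1:
  Term 0 contributes 0 + 0 · 1 = 0
  Term 1 contributes 10 + 1 · 1 = 11
  Term 2 contributes -1 + 2 · 1 = 1
  Term 3 contributes 0 + 3 · 1 = 3
p(1) = ⊕ of these = min[0, 11, 1, 3] = 0.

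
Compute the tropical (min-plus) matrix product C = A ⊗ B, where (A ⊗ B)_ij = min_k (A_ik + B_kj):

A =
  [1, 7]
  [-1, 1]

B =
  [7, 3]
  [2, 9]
A ⊗ B =
  [8, 4]
  [3, 2]

Apply the min-plus product entry-by-entry:
  C[0][0] = min over k of (A[0][0] + B[0][0] = 1 + 7 = 8, A[0][1] + B[1][0] = 7 + 2 = 9) = 8 (attained at k = 0)
  C[0][1] = min over k of (A[0][0] + B[0][1] = 1 + 3 = 4, A[0][1] + B[1][1] = 7 + 9 = 16) = 4 (attained at k = 0)
  C[1][0] = min over k of (A[1][0] + B[0][0] = -1 + 7 = 6, A[1][1] + B[1][0] = 1 + 2 = 3) = 3 (attained at k = 1)
  C[1][1] = min over k of (A[1][0] + B[0][1] = -1 + 3 = 2, A[1][1] + B[1][1] = 1 + 9 = 10) = 2 (attained at k = 0)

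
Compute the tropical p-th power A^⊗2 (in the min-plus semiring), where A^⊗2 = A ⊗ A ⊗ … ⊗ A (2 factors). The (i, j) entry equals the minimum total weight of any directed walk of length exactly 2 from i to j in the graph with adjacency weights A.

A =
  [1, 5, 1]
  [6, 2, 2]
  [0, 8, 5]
A^⊗2 =
  [1, 6, 2]
  [2, 4, 4]
  [1, 5, 1]

Each entry (A^⊗2)_ij equals the minimum over all length-2 walks i = v_0 → v_1 → … → v_2 = j of Σ_t A[v_t][v_{t+1}]. For example, for (i, j) = (0, 2) we minimise over 3 possible intermediate vertex sequences; the minimum is 2, attained along the walk 0 → 0 → 2.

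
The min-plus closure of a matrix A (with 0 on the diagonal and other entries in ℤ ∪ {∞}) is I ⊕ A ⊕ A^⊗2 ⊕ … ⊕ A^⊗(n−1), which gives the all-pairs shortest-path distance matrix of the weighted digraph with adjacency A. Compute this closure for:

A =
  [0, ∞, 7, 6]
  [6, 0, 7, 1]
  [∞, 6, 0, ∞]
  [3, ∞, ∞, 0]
Closure =
  [0, 13, 7, 6]
  [4, 0, 7, 1]
  [10, 6, 0, 7]
  [3, 16, 10, 0]

This is the Floyd-Warshall all-pairs shortest-path computation. For each intermediate vertex k = 0, 1, …, 3, update dist[i][j] ← min(dist[i][j], dist[i][k] + dist[k][j]). The final matrix gives, for each (i, j), the minimum total weight of any directed path from i to j (possibly empty when i = j).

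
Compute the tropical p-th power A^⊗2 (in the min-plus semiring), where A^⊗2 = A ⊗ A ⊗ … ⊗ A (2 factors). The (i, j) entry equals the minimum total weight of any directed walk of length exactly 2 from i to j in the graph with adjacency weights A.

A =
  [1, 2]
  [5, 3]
A^⊗2 =
  [2, 3]
  [6, 6]

Each entry (A^⊗2)_ij equals the minimum over all length-2 walks i = v_0 → v_1 → … → v_2 = j of Σ_t A[v_t][v_{t+1}]. For example, for (i, j) = (0, 1) we minimise over 2 possible intermediate vertex sequences; the minimum is 3, attained along the walk 0 → 0 → 1.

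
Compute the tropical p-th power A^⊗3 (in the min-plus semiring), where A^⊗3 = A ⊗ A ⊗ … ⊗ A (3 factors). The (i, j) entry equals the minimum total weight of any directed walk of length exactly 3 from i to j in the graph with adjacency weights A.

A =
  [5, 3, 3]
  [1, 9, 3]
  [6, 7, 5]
A^⊗3 =
  [9, 7, 7]
  [5, 9, 7]
  [10, 11, 11]

Each entry (A^⊗3)_ij equals the minimum over all length-3 walks i = v_0 → v_1 → … → v_3 = j of Σ_t A[v_t][v_{t+1}]. For example, for (i, j) = (0, 2) we minimise over 9 possible intermediate vertex sequences; the minimum is 7, attained along the walk 0 → 1 → 0 → 2.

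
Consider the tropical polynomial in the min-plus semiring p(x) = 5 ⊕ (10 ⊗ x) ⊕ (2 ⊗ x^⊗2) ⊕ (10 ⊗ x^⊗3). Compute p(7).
p(7) = 5

A tropical monomial a ⊗ x^⊗i evaluates to a + i · x. Evaluating each term at x = 7:
  Term 0 contributes 5 + 0 · 7 = 5
  Term 1 contributes 10 + 1 · 7 = 17
  Term 2 contributes 2 + 2 · 7 = 16
  Term 3 contributes 10 + 3 · 7 = 31
p(7) = ⊕ of these = min[5, 17, 16, 31] = 5.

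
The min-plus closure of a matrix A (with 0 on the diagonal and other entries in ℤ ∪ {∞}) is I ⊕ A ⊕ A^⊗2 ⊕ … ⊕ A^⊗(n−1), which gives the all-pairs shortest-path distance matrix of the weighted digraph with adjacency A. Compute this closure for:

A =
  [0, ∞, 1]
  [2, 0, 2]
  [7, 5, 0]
Closure =
  [0, 6, 1]
  [2, 0, 2]
  [7, 5, 0]

This is the Floyd-Warshall all-pairs shortest-path computation. For each intermediate vertex k = 0, 1, …, 2, update dist[i][j] ← min(dist[i][j], dist[i][k] + dist[k][j]). The final matrix gives, for each (i, j), the minimum total weight of any directed path from i to j (possibly empty when i = j).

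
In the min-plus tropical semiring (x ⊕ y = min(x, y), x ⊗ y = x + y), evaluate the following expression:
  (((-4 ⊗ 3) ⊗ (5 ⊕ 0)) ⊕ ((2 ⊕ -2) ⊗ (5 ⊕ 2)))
(((-4 ⊗ 3) ⊗ (5 ⊕ 0)) ⊕ ((2 ⊕ -2) ⊗ (5 ⊕ 2))) = -1

Expand innermost to outermost. Recall ⊕ takes the minimum of its arguments and ⊗ takes their sum. Working out the expression (((-4 ⊗ 3) ⊗ (5 ⊕ 0)) ⊕ ((2 ⊕ -2) ⊗ (5 ⊕ 2))) gives -1.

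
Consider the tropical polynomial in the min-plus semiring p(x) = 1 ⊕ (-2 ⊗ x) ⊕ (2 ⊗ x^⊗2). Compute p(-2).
p(-2) = -4

A tropical monomial a ⊗ x^⊗i evaluates to a + i · x. Evaluating each term at x = -2:
  Term 0 contributes 1 + 0 · -2 = 1
  Term 1 contributes -2 + 1 · -2 = -4
  Term 2 contributes 2 + 2 · -2 = -2
p(-2) = ⊕ of these = min[1, -4, -2] = -4.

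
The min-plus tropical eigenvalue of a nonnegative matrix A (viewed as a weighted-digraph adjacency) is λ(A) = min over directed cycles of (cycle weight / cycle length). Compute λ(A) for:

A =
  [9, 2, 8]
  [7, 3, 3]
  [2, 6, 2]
λ(A) = 2

Enumerate directed cycles and compute their means (weight / length). Sample:
  cycle 0 → 0: weight = 9, length = 1, mean = 9/1 ≈ 9.000
  cycle 1 → 1: weight = 3, length = 1, mean = 3/1 ≈ 3.000
  cycle 2 → 2: weight = 2, length = 1, mean = 2/1 ≈ 2.000
  cycle 0 → 1 → 0: weight = 9, length = 2, mean = 9/2 ≈ 4.500
  cycle 0 → 2 → 0: weight = 10, length = 2, mean = 10/2 ≈ 5.000
  cycle 1 → 0 → 1: weight = 9, length = 2, mean = 9/2 ≈ 4.500
Minimum mean = 2.000, attained e.g. along the cycle 2 → 2 with weight 2 and length 1. So λ(A) = 2/1 = 2.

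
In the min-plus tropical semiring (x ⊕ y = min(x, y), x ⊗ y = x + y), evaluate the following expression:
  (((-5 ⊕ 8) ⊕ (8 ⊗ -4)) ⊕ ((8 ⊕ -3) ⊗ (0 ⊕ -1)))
(((-5 ⊕ 8) ⊕ (8 ⊗ -4)) ⊕ ((8 ⊕ -3) ⊗ (0 ⊕ -1))) = -5

Expand innermost to outermost. Recall ⊕ takes the minimum of its arguments and ⊗ takes their sum. Working out the expression (((-5 ⊕ 8) ⊕ (8 ⊗ -4)) ⊕ ((8 ⊕ -3) ⊗ (0 ⊕ -1))) gives -5.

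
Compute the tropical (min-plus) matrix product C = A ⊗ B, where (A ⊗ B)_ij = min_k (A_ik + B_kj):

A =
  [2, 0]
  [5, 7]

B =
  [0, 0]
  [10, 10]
A ⊗ B =
  [2, 2]
  [5, 5]

Apply the min-plus product entry-by-entry:
  C[0][0] = min over k of (A[0][0] + B[0][0] = 2 + 0 = 2, A[0][1] + B[1][0] = 0 + 10 = 10) = 2 (attained at k = 0)
  C[0][1] = min over k of (A[0][0] + B[0][1] = 2 + 0 = 2, A[0][1] + B[1][1] = 0 + 10 = 10) = 2 (attained at k = 0)
  C[1][0] = min over k of (A[1][0] + B[0][0] = 5 + 0 = 5, A[1][1] + B[1][0] = 7 + 10 = 17) = 5 (attained at k = 0)
  C[1][1] = min over k of (A[1][0] + B[0][1] = 5 + 0 = 5, A[1][1] + B[1][1] = 7 + 10 = 17) = 5 (attained at k = 0)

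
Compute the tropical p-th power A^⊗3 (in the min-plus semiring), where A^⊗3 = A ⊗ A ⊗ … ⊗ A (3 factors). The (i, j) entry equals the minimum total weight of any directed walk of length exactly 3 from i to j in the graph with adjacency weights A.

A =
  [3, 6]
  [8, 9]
A^⊗3 =
  [9, 12]
  [14, 17]

Each entry (A^⊗3)_ij equals the minimum over all length-3 walks i = v_0 → v_1 → … → v_3 = j of Σ_t A[v_t][v_{t+1}]. For example, for (i, j) = (0, 1) we minimise over 4 possible intermediate vertex sequences; the minimum is 12, attained along the walk 0 → 0 → 0 → 1.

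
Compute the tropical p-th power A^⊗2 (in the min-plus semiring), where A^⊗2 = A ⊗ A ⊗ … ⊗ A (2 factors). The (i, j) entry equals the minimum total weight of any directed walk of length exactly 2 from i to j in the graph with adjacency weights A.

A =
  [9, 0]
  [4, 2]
A^⊗2 =
  [4, 2]
  [6, 4]

Each entry (A^⊗2)_ij equals the minimum over all length-2 walks i = v_0 → v_1 → … → v_2 = j of Σ_t A[v_t][v_{t+1}]. For example, for (i, j) = (0, 1) we minimise over 2 possible intermediate vertex sequences; the minimum is 2, attained along the walk 0 → 1 → 1.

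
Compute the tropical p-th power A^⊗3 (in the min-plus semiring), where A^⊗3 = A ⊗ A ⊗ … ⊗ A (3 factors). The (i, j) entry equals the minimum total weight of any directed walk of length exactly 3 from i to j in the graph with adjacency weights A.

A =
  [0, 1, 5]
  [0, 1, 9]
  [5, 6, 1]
A^⊗3 =
  [0, 1, 5]
  [0, 1, 5]
  [5, 6, 3]

Each entry (A^⊗3)_ij equals the minimum over all length-3 walks i = v_0 → v_1 → … → v_3 = j of Σ_t A[v_t][v_{t+1}]. For example, for (i, j) = (0, 2) we minimise over 9 possible intermediate vertex sequences; the minimum is 5, attained along the walk 0 → 0 → 0 → 2.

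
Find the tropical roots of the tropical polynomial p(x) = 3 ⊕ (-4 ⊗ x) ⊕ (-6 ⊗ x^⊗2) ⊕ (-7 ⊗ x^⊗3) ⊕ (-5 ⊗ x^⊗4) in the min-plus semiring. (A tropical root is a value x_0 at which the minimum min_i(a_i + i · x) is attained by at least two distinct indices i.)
Roots: {-2, 1, 2, 7}

Each tropical root is a break point of the lower envelope of the lines y = a_i + i · x (there are 5 lines, with slopes 0, 1, ..., 4). Only the lines that attain the minimum somewhere contribute to roots; other lines are dominated. Here the surviving (envelope) indices are i = 4, i = 3, i = 2, i = 1, i = 0.
Intersections between consecutive envelope lines give the roots: for adjacent envelope indices i < j the intersection is x = (a_i − a_j) / (j − i). Reading off the sorted break points: {-2, 1, 2, 7}.
Verification: at each break x_0, at least two indices attain the minimum of min_i(a_i + i · x_0).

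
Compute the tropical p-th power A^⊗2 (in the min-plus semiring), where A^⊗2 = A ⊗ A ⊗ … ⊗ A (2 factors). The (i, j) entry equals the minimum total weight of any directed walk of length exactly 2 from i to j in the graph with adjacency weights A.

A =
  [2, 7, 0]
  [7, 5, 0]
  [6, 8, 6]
A^⊗2 =
  [4, 8, 2]
  [6, 8, 5]
  [8, 13, 6]

Each entry (A^⊗2)_ij equals the minimum over all length-2 walks i = v_0 → v_1 → … → v_2 = j of Σ_t A[v_t][v_{t+1}]. For example, for (i, j) = (0, 2) we minimise over 3 possible intermediate vertex sequences; the minimum is 2, attained along the walk 0 → 0 → 2.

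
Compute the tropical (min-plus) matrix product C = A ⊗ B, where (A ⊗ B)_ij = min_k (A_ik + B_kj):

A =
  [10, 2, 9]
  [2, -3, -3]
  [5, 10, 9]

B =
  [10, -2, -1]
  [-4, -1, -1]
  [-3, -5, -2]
A ⊗ B =
  [-2, 1, 1]
  [-7, -8, -5]
  [6, 3, 4]

Apply the min-plus product entry-by-entry:
  C[0][0] = min over k of (A[0][0] + B[0][0] = 10 + 10 = 20, A[0][1] + B[1][0] = 2 + -4 = -2, A[0][2] + B[2][0] = 9 + -3 = 6) = -2 (attained at k = 1)
  C[0][1] = min over k of (A[0][0] + B[0][1] = 10 + -2 = 8, A[0][1] + B[1][1] = 2 + -1 = 1, A[0][2] + B[2][1] = 9 + -5 = 4) = 1 (attained at k = 1)
  C[0][2] = min over k of (A[0][0] + B[0][2] = 10 + -1 = 9, A[0][1] + B[1][2] = 2 + -1 = 1, A[0][2] + B[2][2] = 9 + -2 = 7) = 1 (attained at k = 1)
  C[1][0] = min over k of (A[1][0] + B[0][0] = 2 + 10 = 12, A[1][1] + B[1][0] = -3 + -4 = -7, A[1][2] + B[2][0] = -3 + -3 = -6) = -7 (attained at k = 1)
  C[1][1] = min over k of (A[1][0] + B[0][1] = 2 + -2 = 0, A[1][1] + B[1][1] = -3 + -1 = -4, A[1][2] + B[2][1] = -3 + -5 = -8) = -8 (attained at k = 2)
  C[1][2] = min over k of (A[1][0] + B[0][2] = 2 + -1 = 1, A[1][1] + B[1][2] = -3 + -1 = -4, A[1][2] + B[2][2] = -3 + -2 = -5) = -5 (attained at k = 2)
  C[2][0] = min over k of (A[2][0] + B[0][0] = 5 + 10 = 15, A[2][1] + B[1][0] = 10 + -4 = 6, A[2][2] + B[2][0] = 9 + -3 = 6) = 6 (attained at k = 1)
  C[2][1] = min over k of (A[2][0] + B[0][1] = 5 + -2 = 3, A[2][1] + B[1][1] = 10 + -1 = 9, A[2][2] + B[2][1] = 9 + -5 = 4) = 3 (attained at k = 0)
  C[2][2] = min over k of (A[2][0] + B[0][2] = 5 + -1 = 4, A[2][1] + B[1][2] = 10 + -1 = 9, A[2][2] + B[2][2] = 9 + -2 = 7) = 4 (attained at k = 0)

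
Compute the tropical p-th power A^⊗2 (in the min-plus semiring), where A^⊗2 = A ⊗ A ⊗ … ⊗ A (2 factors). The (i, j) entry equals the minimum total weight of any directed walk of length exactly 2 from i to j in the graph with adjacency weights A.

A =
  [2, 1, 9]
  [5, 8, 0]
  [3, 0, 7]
A^⊗2 =
  [4, 3, 1]
  [3, 0, 7]
  [5, 4, 0]

Each entry (A^⊗2)_ij equals the minimum over all length-2 walks i = v_0 → v_1 → … → v_2 = j of Σ_t A[v_t][v_{t+1}]. For example, for (i, j) = (0, 2) we minimise over 3 possible intermediate vertex sequences; the minimum is 1, attained along the walk 0 → 1 → 2.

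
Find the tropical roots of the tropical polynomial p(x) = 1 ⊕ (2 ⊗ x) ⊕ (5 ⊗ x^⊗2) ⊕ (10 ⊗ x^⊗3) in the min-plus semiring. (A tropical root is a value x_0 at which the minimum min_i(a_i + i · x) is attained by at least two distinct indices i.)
Roots: {-5, -3, -1}

Each tropical root is a break point of the lower envelope of the lines y = a_i + i · x (there are 4 lines, with slopes 0, 1, ..., 3). Only the lines that attain the minimum somewhere contribute to roots; other lines are dominated. Here the surviving (envelope) indices are i = 3, i = 2, i = 1, i = 0.
Intersections between consecutive envelope lines give the roots: for adjacent envelope indices i < j the intersection is x = (a_i − a_j) / (j − i). Reading off the sorted break points: {-5, -3, -1}.
Verification: at each break x_0, at least two indices attain the minimum of min_i(a_i + i · x_0).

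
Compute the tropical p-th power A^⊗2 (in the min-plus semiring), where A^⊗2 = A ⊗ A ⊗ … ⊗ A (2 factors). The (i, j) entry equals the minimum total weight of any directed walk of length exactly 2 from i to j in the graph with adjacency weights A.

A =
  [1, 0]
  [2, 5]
A^⊗2 =
  [2, 1]
  [3, 2]

Each entry (A^⊗2)_ij equals the minimum over all length-2 walks i = v_0 → v_1 → … → v_2 = j of Σ_t A[v_t][v_{t+1}]. For example, for (i, j) = (0, 1) we minimise over 2 possible intermediate vertex sequences; the minimum is 1, attained along the walk 0 → 0 → 1.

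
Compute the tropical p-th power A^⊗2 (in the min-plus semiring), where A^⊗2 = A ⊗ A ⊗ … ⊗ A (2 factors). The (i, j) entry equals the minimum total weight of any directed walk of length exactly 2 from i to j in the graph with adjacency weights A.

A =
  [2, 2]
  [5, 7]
A^⊗2 =
  [4, 4]
  [7, 7]

Each entry (A^⊗2)_ij equals the minimum over all length-2 walks i = v_0 → v_1 → … → v_2 = j of Σ_t A[v_t][v_{t+1}]. For example, for (i, j) = (0, 1) we minimise over 2 possible intermediate vertex sequences; the minimum is 4, attained along the walk 0 → 0 → 1.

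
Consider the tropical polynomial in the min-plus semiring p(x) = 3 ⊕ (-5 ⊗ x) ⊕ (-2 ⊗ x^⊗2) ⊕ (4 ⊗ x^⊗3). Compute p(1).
p(1) = -4

A tropical monomial a ⊗ x^⊗i evaluates to a + i · x. Evaluating each term at x = 1:
  Term 0 contributes 3 + 0 · 1 = 3
  Term 1 contributes -5 + 1 · 1 = -4
  Term 2 contributes -2 + 2 · 1 = 0
  Term 3 contributes 4 + 3 · 1 = 7
p(1) = ⊕ of these = min[3, -4, 0, 7] = -4.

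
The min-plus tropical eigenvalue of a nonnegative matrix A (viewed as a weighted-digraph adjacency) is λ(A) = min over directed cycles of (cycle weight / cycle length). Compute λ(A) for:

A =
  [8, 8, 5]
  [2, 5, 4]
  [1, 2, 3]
λ(A) = 3

Enumerate directed cycles and compute their means (weight / length). Sample:
  cycle 0 → 0: weight = 8, length = 1, mean = 8/1 ≈ 8.000
  cycle 1 → 1: weight = 5, length = 1, mean = 5/1 ≈ 5.000
  cycle 2 → 2: weight = 3, length = 1, mean = 3/1 ≈ 3.000
  cycle 0 → 1 → 0: weight = 10, length = 2, mean = 10/2 ≈ 5.000
  cycle 0 → 2 → 0: weight = 6, length = 2, mean = 6/2 ≈ 3.000
  cycle 1 → 0 → 1: weight = 10, length = 2, mean = 10/2 ≈ 5.000
Minimum mean = 3.000, attained e.g. along the cycle 2 → 2 with weight 3 and length 1. So λ(A) = 3/1 = 3.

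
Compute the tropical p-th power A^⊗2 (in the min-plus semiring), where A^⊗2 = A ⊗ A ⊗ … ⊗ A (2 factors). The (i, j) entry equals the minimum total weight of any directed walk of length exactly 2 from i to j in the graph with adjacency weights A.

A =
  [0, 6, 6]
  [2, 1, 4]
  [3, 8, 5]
A^⊗2 =
  [0, 6, 6]
  [2, 2, 5]
  [3, 9, 9]

Each entry (A^⊗2)_ij equals the minimum over all length-2 walks i = v_0 → v_1 → … → v_2 = j of Σ_t A[v_t][v_{t+1}]. For example, for (i, j) = (0, 2) we minimise over 3 possible intermediate vertex sequences; the minimum is 6, attained along the walk 0 → 0 → 2.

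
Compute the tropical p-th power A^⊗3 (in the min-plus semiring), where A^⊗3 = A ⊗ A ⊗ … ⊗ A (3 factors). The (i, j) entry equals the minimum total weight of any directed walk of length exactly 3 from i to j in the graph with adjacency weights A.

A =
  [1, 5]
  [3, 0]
A^⊗3 =
  [3, 5]
  [3, 0]

Each entry (A^⊗3)_ij equals the minimum over all length-3 walks i = v_0 → v_1 → … → v_3 = j of Σ_t A[v_t][v_{t+1}]. For example, for (i, j) = (0, 1) we minimise over 4 possible intermediate vertex sequences; the minimum is 5, attained along the walk 0 → 1 → 1 → 1.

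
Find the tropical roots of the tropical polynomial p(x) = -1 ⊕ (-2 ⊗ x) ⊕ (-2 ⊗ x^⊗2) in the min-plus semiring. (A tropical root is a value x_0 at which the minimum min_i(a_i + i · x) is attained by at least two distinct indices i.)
Roots: {0, 1}

Each tropical root is a break point of the lower envelope of the lines y = a_i + i · x (there are 3 lines, with slopes 0, 1, ..., 2). Only the lines that attain the minimum somewhere contribute to roots; other lines are dominated. Here the surviving (envelope) indices are i = 2, i = 1, i = 0.
Intersections between consecutive envelope lines give the roots: for adjacent envelope indices i < j the intersection is x = (a_i − a_j) / (j − i). Reading off the sorted break points: {0, 1}.
Verification: at each break x_0, at least two indices attain the minimum of min_i(a_i + i · x_0).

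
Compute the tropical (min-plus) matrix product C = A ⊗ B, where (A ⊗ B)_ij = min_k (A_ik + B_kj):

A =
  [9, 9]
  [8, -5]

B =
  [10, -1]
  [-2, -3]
A ⊗ B =
  [7, 6]
  [-7, -8]

Apply the min-plus product entry-by-entry:
  C[0][0] = min over k of (A[0][0] + B[0][0] = 9 + 10 = 19, A[0][1] + B[1][0] = 9 + -2 = 7) = 7 (attained at k = 1)
  C[0][1] = min over k of (A[0][0] + B[0][1] = 9 + -1 = 8, A[0][1] + B[1][1] = 9 + -3 = 6) = 6 (attained at k = 1)
  C[1][0] = min over k of (A[1][0] + B[0][0] = 8 + 10 = 18, A[1][1] + B[1][0] = -5 + -2 = -7) = -7 (attained at k = 1)
  C[1][1] = min over k of (A[1][0] + B[0][1] = 8 + -1 = 7, A[1][1] + B[1][1] = -5 + -3 = -8) = -8 (attained at k = 1)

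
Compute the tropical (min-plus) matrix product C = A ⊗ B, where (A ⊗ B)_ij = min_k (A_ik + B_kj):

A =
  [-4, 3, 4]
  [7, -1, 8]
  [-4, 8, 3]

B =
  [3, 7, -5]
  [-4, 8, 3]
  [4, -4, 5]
A ⊗ B =
  [-1, 0, -9]
  [-5, 4, 2]
  [-1, -1, -9]

Apply the min-plus product entry-by-entry:
  C[0][0] = min over k of (A[0][0] + B[0][0] = -4 + 3 = -1, A[0][1] + B[1][0] = 3 + -4 = -1, A[0][2] + B[2][0] = 4 + 4 = 8) = -1 (attained at k = 0)
  C[0][1] = min over k of (A[0][0] + B[0][1] = -4 + 7 = 3, A[0][1] + B[1][1] = 3 + 8 = 11, A[0][2] + B[2][1] = 4 + -4 = 0) = 0 (attained at k = 2)
  C[0][2] = min over k of (A[0][0] + B[0][2] = -4 + -5 = -9, A[0][1] + B[1][2] = 3 + 3 = 6, A[0][2] + B[2][2] = 4 + 5 = 9) = -9 (attained at k = 0)
  C[1][0] = min over k of (A[1][0] + B[0][0] = 7 + 3 = 10, A[1][1] + B[1][0] = -1 + -4 = -5, A[1][2] + B[2][0] = 8 + 4 = 12) = -5 (attained at k = 1)
  C[1][1] = min over k of (A[1][0] + B[0][1] = 7 + 7 = 14, A[1][1] + B[1][1] = -1 + 8 = 7, A[1][2] + B[2][1] = 8 + -4 = 4) = 4 (attained at k = 2)
  C[1][2] = min over k of (A[1][0] + B[0][2] = 7 + -5 = 2, A[1][1] + B[1][2] = -1 + 3 = 2, A[1][2] + B[2][2] = 8 + 5 = 13) = 2 (attained at k = 0)
  C[2][0] = min over k of (A[2][0] + B[0][0] = -4 + 3 = -1, A[2][1] + B[1][0] = 8 + -4 = 4, A[2][2] + B[2][0] = 3 + 4 = 7) = -1 (attained at k = 0)
  C[2][1] = min over k of (A[2][0] + B[0][1] = -4 + 7 = 3, A[2][1] + B[1][1] = 8 + 8 = 16, A[2][2] + B[2][1] = 3 + -4 = -1) = -1 (attained at k = 2)
  C[2][2] = min over k of (A[2][0] + B[0][2] = -4 + -5 = -9, A[2][1] + B[1][2] = 8 + 3 = 11, A[2][2] + B[2][2] = 3 + 5 = 8) = -9 (attained at k = 0)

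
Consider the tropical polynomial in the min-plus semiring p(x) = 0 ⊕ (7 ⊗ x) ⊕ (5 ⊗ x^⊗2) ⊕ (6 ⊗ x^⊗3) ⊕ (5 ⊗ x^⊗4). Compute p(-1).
p(-1) = 0

A tropical monomial a ⊗ x^⊗i evaluates to a + i · x. Evaluating each term at x = -1:
  Term 0 contributes 0 + 0 · -1 = 0
  Term 1 contributes 7 + 1 · -1 = 6
  Term 2 contributes 5 + 2 · -1 = 3
  Term 3 contributes 6 + 3 · -1 = 3
  Term 4 contributes 5 + 4 · -1 = 1
p(-1) = ⊕ of these = min[0, 6, 3, 3, 1] = 0.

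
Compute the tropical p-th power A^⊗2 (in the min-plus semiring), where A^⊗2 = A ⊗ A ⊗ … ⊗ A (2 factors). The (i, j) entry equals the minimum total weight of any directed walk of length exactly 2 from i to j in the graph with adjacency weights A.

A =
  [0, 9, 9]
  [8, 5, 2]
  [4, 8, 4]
A^⊗2 =
  [0, 9, 9]
  [6, 10, 6]
  [4, 12, 8]

Each entry (A^⊗2)_ij equals the minimum over all length-2 walks i = v_0 → v_1 → … → v_2 = j of Σ_t A[v_t][v_{t+1}]. For example, for (i, j) = (0, 2) we minimise over 3 possible intermediate vertex sequences; the minimum is 9, attained along the walk 0 → 0 → 2.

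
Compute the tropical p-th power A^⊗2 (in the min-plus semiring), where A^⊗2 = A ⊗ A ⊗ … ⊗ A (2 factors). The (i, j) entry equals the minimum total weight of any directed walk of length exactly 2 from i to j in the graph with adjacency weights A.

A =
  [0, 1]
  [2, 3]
A^⊗2 =
  [0, 1]
  [2, 3]

Each entry (A^⊗2)_ij equals the minimum over all length-2 walks i = v_0 → v_1 → … → v_2 = j of Σ_t A[v_t][v_{t+1}]. For example, for (i, j) = (0, 1) we minimise over 2 possible intermediate vertex sequences; the minimum is 1, attained along the walk 0 → 0 → 1.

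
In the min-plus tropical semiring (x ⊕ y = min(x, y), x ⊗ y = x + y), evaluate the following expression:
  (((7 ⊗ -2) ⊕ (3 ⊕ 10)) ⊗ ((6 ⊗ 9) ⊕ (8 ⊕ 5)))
(((7 ⊗ -2) ⊕ (3 ⊕ 10)) ⊗ ((6 ⊗ 9) ⊕ (8 ⊕ 5))) = 8

Expand innermost to outermost. Recall ⊕ takes the minimum of its arguments and ⊗ takes their sum. Working out the expression (((7 ⊗ -2) ⊕ (3 ⊕ 10)) ⊗ ((6 ⊗ 9) ⊕ (8 ⊕ 5))) gives 8.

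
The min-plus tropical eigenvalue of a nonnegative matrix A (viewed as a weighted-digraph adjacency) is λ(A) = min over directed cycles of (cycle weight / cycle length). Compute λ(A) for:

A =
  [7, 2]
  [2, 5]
λ(A) = 2

Enumerate directed cycles and compute their means (weight / length). Sample:
  cycle 0 → 0: weight = 7, length = 1, mean = 7/1 ≈ 7.000
  cycle 1 → 1: weight = 5, length = 1, mean = 5/1 ≈ 5.000
  cycle 0 → 1 → 0: weight = 4, length = 2, mean = 4/2 ≈ 2.000
  cycle 1 → 0 → 1: weight = 4, length = 2, mean = 4/2 ≈ 2.000
Minimum mean = 2.000, attained e.g. along the cycle 0 → 1 → 0 with weight 4 and length 2. So λ(A) = 4/2 = 2.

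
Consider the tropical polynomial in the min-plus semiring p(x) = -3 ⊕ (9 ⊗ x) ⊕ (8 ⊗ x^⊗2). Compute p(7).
p(7) = -3

A tropical monomial a ⊗ x^⊗i evaluates to a + i · x. Evaluating each term at x = 7:
  Term 0 contributes -3 + 0 · 7 = -3
  Term 1 contributes 9 + 1 · 7 = 16
  Term 2 contributes 8 + 2 · 7 = 22
p(7) = ⊕ of these = min[-3, 16, 22] = -3.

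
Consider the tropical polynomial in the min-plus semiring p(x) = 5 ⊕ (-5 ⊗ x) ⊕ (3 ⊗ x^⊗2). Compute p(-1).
p(-1) = -6

A tropical monomial a ⊗ x^⊗i evaluates to a + i · x. Evaluating each term at x = -1:
  Term 0 contributes 5 + 0 · -1 = 5
  Term 1 contributes -5 + 1 · -1 = -6
  Term 2 contributes 3 + 2 · -1 = 1
p(-1) = ⊕ of these = min[5, -6, 1] = -6.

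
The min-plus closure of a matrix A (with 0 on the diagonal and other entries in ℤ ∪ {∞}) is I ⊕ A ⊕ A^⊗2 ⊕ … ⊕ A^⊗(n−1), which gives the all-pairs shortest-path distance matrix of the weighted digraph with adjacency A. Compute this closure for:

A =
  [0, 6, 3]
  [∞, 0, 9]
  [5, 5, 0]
Closure =
  [0, 6, 3]
  [14, 0, 9]
  [5, 5, 0]

This is the Floyd-Warshall all-pairs shortest-path computation. For each intermediate vertex k = 0, 1, …, 2, update dist[i][j] ← min(dist[i][j], dist[i][k] + dist[k][j]). The final matrix gives, for each (i, j), the minimum total weight of any directed path from i to j (possibly empty when i = j).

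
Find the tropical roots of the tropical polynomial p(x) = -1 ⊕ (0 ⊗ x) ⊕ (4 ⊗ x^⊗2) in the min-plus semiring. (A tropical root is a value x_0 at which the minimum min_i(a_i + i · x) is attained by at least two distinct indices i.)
Roots: {-4, -1}

Each tropical root is a break point of the lower envelope of the lines y = a_i + i · x (there are 3 lines, with slopes 0, 1, ..., 2). Only the lines that attain the minimum somewhere contribute to roots; other lines are dominated. Here the surviving (envelope) indices are i = 2, i = 1, i = 0.
Intersections between consecutive envelope lines give the roots: for adjacent envelope indices i < j the intersection is x = (a_i − a_j) / (j − i). Reading off the sorted break points: {-4, -1}.
Verification: at each break x_0, at least two indices attain the minimum of min_i(a_i + i · x_0).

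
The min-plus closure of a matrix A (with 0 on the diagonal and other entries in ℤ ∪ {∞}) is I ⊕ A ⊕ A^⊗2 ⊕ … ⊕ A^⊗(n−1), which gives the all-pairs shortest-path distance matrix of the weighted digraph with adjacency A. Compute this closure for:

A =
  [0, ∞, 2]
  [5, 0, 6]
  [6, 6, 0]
Closure =
  [0, 8, 2]
  [5, 0, 6]
  [6, 6, 0]

This is the Floyd-Warshall all-pairs shortest-path computation. For each intermediate vertex k = 0, 1, …, 2, update dist[i][j] ← min(dist[i][j], dist[i][k] + dist[k][j]). The final matrix gives, for each (i, j), the minimum total weight of any directed path from i to j (possibly empty when i = j).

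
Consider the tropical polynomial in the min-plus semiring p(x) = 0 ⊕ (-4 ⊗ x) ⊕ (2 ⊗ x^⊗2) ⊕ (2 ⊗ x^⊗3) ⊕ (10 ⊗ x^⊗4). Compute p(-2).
p(-2) = -6

A tropical monomial a ⊗ x^⊗i evaluates to a + i · x. Evaluating each term at x = -2:
  Term 0 contributes 0 + 0 · -2 = 0
  Term 1 contributes -4 + 1 · -2 = -6
  Term 2 contributes 2 + 2 · -2 = -2
  Term 3 contributes 2 + 3 · -2 = -4
  Term 4 contributes 10 + 4 · -2 = 2
p(-2) = ⊕ of these = min[0, -6, -2, -4, 2] = -6.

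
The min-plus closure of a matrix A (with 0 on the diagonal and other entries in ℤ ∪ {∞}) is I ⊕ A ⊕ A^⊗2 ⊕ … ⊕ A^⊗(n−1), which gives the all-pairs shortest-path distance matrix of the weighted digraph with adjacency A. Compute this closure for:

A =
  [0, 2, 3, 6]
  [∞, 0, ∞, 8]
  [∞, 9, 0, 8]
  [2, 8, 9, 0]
Closure =
  [0, 2, 3, 6]
  [10, 0, 13, 8]
  [10, 9, 0, 8]
  [2, 4, 5, 0]

This is the Floyd-Warshall all-pairs shortest-path computation. For each intermediate vertex k = 0, 1, …, 3, update dist[i][j] ← min(dist[i][j], dist[i][k] + dist[k][j]). The final matrix gives, for each (i, j), the minimum total weight of any directed path from i to j (possibly empty when i = j).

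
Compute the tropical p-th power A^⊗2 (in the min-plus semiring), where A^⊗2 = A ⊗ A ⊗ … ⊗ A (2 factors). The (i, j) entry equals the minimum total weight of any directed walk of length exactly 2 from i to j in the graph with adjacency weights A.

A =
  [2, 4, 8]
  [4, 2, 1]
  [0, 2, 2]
A^⊗2 =
  [4, 6, 5]
  [1, 3, 3]
  [2, 4, 3]

Each entry (A^⊗2)_ij equals the minimum over all length-2 walks i = v_0 → v_1 → … → v_2 = j of Σ_t A[v_t][v_{t+1}]. For example, for (i, j) = (0, 2) we minimise over 3 possible intermediate vertex sequences; the minimum is 5, attained along the walk 0 → 1 → 2.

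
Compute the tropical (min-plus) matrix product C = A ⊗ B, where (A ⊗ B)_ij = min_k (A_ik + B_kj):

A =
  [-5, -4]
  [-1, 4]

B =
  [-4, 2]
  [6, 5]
A ⊗ B =
  [-9, -3]
  [-5, 1]

Apply the min-plus product entry-by-entry:
  C[0][0] = min over k of (A[0][0] + B[0][0] = -5 + -4 = -9, A[0][1] + B[1][0] = -4 + 6 = 2) = -9 (attained at k = 0)
  C[0][1] = min over k of (A[0][0] + B[0][1] = -5 + 2 = -3, A[0][1] + B[1][1] = -4 + 5 = 1) = -3 (attained at k = 0)
  C[1][0] = min over k of (A[1][0] + B[0][0] = -1 + -4 = -5, A[1][1] + B[1][0] = 4 + 6 = 10) = -5 (attained at k = 0)
  C[1][1] = min over k of (A[1][0] + B[0][1] = -1 + 2 = 1, A[1][1] + B[1][1] = 4 + 5 = 9) = 1 (attained at k = 0)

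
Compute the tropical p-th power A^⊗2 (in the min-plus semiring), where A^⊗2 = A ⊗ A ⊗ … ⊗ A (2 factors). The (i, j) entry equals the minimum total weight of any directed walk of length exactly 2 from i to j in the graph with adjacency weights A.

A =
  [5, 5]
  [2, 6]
A^⊗2 =
  [7, 10]
  [7, 7]

Each entry (A^⊗2)_ij equals the minimum over all length-2 walks i = v_0 → v_1 → … → v_2 = j of Σ_t A[v_t][v_{t+1}]. For example, for (i, j) = (0, 1) we minimise over 2 possible intermediate vertex sequences; the minimum is 10, attained along the walk 0 → 0 → 1.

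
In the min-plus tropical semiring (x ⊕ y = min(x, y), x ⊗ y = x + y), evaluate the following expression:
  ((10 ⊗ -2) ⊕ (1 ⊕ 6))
((10 ⊗ -2) ⊕ (1 ⊕ 6)) = 1

Expand innermost to outermost. Recall ⊕ takes the minimum of its arguments and ⊗ takes their sum. Working out the expression ((10 ⊗ -2) ⊕ (1 ⊕ 6)) gives 1.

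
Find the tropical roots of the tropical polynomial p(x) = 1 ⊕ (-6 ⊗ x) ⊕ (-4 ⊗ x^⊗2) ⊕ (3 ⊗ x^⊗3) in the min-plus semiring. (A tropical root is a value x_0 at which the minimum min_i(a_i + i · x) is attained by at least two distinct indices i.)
Roots: {-7, -2, 7}

Each tropical root is a break point of the lower envelope of the lines y = a_i + i · x (there are 4 lines, with slopes 0, 1, ..., 3). Only the lines that attain the minimum somewhere contribute to roots; other lines are dominated. Here the surviving (envelope) indices are i = 3, i = 2, i = 1, i = 0.
Intersections between consecutive envelope lines give the roots: for adjacent envelope indices i < j the intersection is x = (a_i − a_j) / (j − i). Reading off the sorted break points: {-7, -2, 7}.
Verification: at each break x_0, at least two indices attain the minimum of min_i(a_i + i · x_0).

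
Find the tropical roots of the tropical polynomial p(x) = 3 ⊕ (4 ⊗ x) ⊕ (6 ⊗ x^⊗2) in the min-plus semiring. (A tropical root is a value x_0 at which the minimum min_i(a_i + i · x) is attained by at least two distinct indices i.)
Roots: {-2, -1}

Each tropical root is a break point of the lower envelope of the lines y = a_i + i · x (there are 3 lines, with slopes 0, 1, ..., 2). Only the lines that attain the minimum somewhere contribute to roots; other lines are dominated. Here the surviving (envelope) indices are i = 2, i = 1, i = 0.
Intersections between consecutive envelope lines give the roots: for adjacent envelope indices i < j the intersection is x = (a_i − a_j) / (j − i). Reading off the sorted break points: {-2, -1}.
Verification: at each break x_0, at least two indices attain the minimum of min_i(a_i + i · x_0).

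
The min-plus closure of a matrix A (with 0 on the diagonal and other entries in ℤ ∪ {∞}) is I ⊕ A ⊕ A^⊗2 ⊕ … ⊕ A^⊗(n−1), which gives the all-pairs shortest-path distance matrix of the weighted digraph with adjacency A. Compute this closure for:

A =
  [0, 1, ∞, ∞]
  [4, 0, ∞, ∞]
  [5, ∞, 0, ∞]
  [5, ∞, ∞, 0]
Closure =
  [0, 1, ∞, ∞]
  [4, 0, ∞, ∞]
  [5, 6, 0, ∞]
  [5, 6, ∞, 0]

This is the Floyd-Warshall all-pairs shortest-path computation. For each intermediate vertex k = 0, 1, …, 3, update dist[i][j] ← min(dist[i][j], dist[i][k] + dist[k][j]). The final matrix gives, for each (i, j), the minimum total weight of any directed path from i to j (possibly empty when i = j).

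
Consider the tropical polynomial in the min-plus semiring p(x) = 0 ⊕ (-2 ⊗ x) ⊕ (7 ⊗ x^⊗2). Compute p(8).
p(8) = 0

A tropical monomial a ⊗ x^⊗i evaluates to a + i · x. Evaluating each term at x = 8:
  Term 0 contributes 0 + 0 · 8 = 0
  Term 1 contributes -2 + 1 · 8 = 6
  Term 2 contributes 7 + 2 · 8 = 23
p(8) = ⊕ of these = min[0, 6, 23] = 0.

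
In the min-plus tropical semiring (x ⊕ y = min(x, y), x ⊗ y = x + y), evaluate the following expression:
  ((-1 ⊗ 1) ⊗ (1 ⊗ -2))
((-1 ⊗ 1) ⊗ (1 ⊗ -2)) = -1

Expand innermost to outermost. Recall ⊕ takes the minimum of its arguments and ⊗ takes their sum. Working out the expression ((-1 ⊗ 1) ⊗ (1 ⊗ -2)) gives -1.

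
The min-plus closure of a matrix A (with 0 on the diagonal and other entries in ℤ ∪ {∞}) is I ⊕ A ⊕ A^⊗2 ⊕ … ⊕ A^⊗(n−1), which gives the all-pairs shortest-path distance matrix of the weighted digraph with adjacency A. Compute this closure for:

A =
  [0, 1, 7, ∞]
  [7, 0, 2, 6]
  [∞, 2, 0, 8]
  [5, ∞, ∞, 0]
Closure =
  [0, 1, 3, 7]
  [7, 0, 2, 6]
  [9, 2, 0, 8]
  [5, 6, 8, 0]

This is the Floyd-Warshall all-pairs shortest-path computation. For each intermediate vertex k = 0, 1, …, 3, update dist[i][j] ← min(dist[i][j], dist[i][k] + dist[k][j]). The final matrix gives, for each (i, j), the minimum total weight of any directed path from i to j (possibly empty when i = j).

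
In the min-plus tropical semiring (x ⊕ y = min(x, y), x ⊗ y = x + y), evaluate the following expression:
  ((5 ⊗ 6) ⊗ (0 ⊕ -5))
((5 ⊗ 6) ⊗ (0 ⊕ -5)) = 6

Expand innermost to outermost. Recall ⊕ takes the minimum of its arguments and ⊗ takes their sum. Working out the expression ((5 ⊗ 6) ⊗ (0 ⊕ -5)) gives 6.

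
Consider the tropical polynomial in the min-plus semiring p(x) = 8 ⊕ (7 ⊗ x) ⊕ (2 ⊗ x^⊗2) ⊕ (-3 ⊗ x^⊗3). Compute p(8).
p(8) = 8

A tropical monomial a ⊗ x^⊗i evaluates to a + i · x. Evaluating each term at x = 8:
  Term 0 contributes 8 + 0 · 8 = 8
  Term 1 contributes 7 + 1 · 8 = 15
  Term 2 contributes 2 + 2 · 8 = 18
  Term 3 contributes -3 + 3 · 8 = 21
p(8) = ⊕ of these = min[8, 15, 18, 21] = 8.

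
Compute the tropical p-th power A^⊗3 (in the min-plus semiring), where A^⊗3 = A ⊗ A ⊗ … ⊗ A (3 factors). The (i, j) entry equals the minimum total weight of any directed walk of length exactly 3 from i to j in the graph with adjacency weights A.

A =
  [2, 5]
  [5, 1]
A^⊗3 =
  [6, 7]
  [7, 3]

Each entry (A^⊗3)_ij equals the minimum over all length-3 walks i = v_0 → v_1 → … → v_3 = j of Σ_t A[v_t][v_{t+1}]. For example, for (i, j) = (0, 1) we minimise over 4 possible intermediate vertex sequences; the minimum is 7, attained along the walk 0 → 1 → 1 → 1.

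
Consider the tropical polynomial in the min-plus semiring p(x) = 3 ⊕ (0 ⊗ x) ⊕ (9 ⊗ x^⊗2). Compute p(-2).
p(-2) = -2

A tropical monomial a ⊗ x^⊗i evaluates to a + i · x. Evaluating each term at x = -2:
  Term 0 contributes 3 + 0 · -2 = 3
  Term 1 contributes 0 + 1 · -2 = -2
  Term 2 contributes 9 + 2 · -2 = 5
p(-2) = ⊕ of these = min[3, -2, 5] = -2.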